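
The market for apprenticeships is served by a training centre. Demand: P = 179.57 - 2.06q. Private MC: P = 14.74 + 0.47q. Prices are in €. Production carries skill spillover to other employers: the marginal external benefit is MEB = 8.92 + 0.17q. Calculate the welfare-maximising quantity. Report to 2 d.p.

Social marginal cost = private MC − MEB = 5.82 + 0.30q.
Set SMC = demand: 5.82 + 0.30q = 179.57 - 2.06q → q* = 73.6229.

q* = 73.62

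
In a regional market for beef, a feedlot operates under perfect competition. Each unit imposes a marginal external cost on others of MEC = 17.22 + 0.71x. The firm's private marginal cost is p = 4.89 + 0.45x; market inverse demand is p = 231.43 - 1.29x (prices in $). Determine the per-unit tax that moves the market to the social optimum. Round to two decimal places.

tax = $77.88 per unit

Social marginal cost = private MC + MEC = 22.11 + 1.16x.
Set SMC = demand: 22.11 + 1.16x = 231.43 - 1.29x → x* = 85.4367.
The Pigouvian tax equals MEC at x*: 17.22 + 0.71×85.4367 = 77.8801.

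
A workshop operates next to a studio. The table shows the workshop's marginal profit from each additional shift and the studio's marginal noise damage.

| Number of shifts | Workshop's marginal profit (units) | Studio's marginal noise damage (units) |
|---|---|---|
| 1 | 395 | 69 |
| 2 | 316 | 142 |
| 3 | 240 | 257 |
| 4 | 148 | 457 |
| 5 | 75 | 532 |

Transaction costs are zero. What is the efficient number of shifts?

2

Bargaining reaches the level where marginal profit last exceeds marginal noise damage.
That holds through level 2 (316 ≥ 142) but not at 3 (240 < 257).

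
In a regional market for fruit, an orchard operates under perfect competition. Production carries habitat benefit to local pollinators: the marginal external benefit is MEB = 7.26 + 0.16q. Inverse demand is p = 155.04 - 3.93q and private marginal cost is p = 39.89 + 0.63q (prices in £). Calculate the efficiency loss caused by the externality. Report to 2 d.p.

DWL = £14.51

Market equilibrium (private): 39.89 + 0.63q = 155.04 - 3.93q → q_m = 25.2522.
Social marginal cost = private MC − MEB = 32.63 + 0.47q.
Set SMC = demand: 32.63 + 0.47q = 155.04 - 3.93q → q* = 27.8205.
Between q* and q_m the wedge demand − SMC runs linearly from 0 to MEB(q_m), so the loss is a triangle.
DWL = ½ × 2.5683 × 11.3004 = 14.5114.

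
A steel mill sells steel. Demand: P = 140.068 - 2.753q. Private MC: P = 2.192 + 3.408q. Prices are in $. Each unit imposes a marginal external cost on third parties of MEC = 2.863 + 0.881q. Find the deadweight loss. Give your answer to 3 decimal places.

Market equilibrium (private): 2.192 + 3.408q = 140.068 - 2.753q → q_m = 22.3788.
Social marginal cost = private MC + MEC = 5.055 + 4.289q.
Set SMC = demand: 5.055 + 4.289q = 140.068 - 2.753q → q* = 19.1725.
The welfare-loss triangle has base |q_m − q*| and height MEC(q_m) (the vertical gap between SMC and demand is zero at q* and MEC at q_m).
DWL = ½ × 3.2063 × 22.5788 = 36.1972.

DWL = $36.197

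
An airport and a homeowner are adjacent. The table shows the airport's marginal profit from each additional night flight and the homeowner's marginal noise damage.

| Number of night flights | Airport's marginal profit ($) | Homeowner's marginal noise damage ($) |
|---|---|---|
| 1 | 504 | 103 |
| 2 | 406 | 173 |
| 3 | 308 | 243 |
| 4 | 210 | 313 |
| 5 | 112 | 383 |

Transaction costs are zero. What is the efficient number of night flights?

Bargaining reaches the level where marginal profit last exceeds marginal noise damage.
That holds through level 3 (308 ≥ 243) but not at 4 (210 < 313).

3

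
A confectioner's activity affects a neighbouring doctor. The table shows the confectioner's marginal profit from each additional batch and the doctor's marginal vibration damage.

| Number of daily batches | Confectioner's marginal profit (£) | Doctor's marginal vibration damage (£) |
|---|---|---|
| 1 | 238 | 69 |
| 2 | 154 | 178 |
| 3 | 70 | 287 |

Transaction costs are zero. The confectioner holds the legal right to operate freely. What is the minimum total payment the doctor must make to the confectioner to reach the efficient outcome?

Left alone the confectioner would choose level 3 (marginal profit stays positive).
Efficient level: k* = 1 (marginal profit ≥ marginal vibration damage through 1).
The doctor must at least cover the confectioner's forgone profit from cutting 3→1: 154 + 70 = 224.

£224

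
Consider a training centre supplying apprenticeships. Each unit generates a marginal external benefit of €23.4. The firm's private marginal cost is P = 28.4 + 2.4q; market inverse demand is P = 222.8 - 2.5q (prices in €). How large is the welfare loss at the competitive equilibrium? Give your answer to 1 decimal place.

DWL = €55.9

Market equilibrium (private): 28.4 + 2.4q = 222.8 - 2.5q → q_m = 39.6735.
Social marginal cost = private MC − MEB = 5.0 + 2.4q.
Set SMC = demand: 5.0 + 2.4q = 222.8 - 2.5q → q* = 44.4490.
Between q* and q_m the wedge demand − SMC runs linearly from 0 to MEB(q_m), so the loss is a triangle.
DWL = ½ × 4.7755 × 23.4000 = 55.8734.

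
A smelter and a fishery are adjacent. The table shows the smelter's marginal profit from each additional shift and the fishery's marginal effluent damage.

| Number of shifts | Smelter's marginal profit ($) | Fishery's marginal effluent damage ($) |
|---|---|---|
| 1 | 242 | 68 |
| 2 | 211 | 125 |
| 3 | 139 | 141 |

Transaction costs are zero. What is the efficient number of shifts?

2

Bargaining reaches the level where marginal profit last exceeds marginal effluent damage.
That holds through level 2 (211 ≥ 125) but not at 3 (139 < 141).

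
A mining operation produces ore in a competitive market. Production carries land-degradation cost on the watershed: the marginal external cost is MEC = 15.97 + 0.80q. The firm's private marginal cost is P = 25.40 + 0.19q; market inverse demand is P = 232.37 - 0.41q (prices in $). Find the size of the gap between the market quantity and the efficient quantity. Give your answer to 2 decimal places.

Market equilibrium (private): 25.40 + 0.19q = 232.37 - 0.41q → q_m = 344.9500.
Social marginal cost = private MC + MEC = 41.37 + 0.99q.
Set SMC = demand: 41.37 + 0.99q = 232.37 - 0.41q → q* = 136.4286.
Gap = |344.9500 − 136.4286| = 208.5214.

208.52 units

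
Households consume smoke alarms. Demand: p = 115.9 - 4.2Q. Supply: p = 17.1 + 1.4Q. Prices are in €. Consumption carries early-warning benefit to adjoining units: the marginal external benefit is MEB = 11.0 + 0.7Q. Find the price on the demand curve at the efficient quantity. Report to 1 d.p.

P = €21.8

Social marginal benefit = demand + MEB = 126.9 - 3.5Q.
Set SMB = MC: 126.9 - 3.5Q = 17.1 + 1.4Q → Q* = 22.4082.
Consumer price on the demand curve at Q*: 115.9 − 4.2×22.4082 = 21.7856.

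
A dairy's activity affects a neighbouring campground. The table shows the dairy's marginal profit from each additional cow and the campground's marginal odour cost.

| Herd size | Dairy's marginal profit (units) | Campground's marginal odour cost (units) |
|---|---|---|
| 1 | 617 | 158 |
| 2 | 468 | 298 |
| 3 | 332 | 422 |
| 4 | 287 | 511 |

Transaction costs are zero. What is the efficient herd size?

2

Bargaining reaches the level where marginal profit last exceeds marginal odour cost.
That holds through level 2 (468 ≥ 298) but not at 3 (332 < 422).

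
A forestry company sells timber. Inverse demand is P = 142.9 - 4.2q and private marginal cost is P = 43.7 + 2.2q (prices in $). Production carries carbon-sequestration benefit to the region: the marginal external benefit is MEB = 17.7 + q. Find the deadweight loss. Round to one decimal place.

DWL = $102.1

Market equilibrium (private): 43.7 + 2.2q = 142.9 - 4.2q → q_m = 15.5000.
Social marginal cost = private MC − MEB = 26.0 + 1.2q.
Set SMC = demand: 26.0 + 1.2q = 142.9 - 4.2q → q* = 21.6481.
Between q* and q_m the wedge demand − SMC runs linearly from 0 to MEB(q_m), so the loss is a triangle.
DWL = ½ × 6.1481 × 33.2000 = 102.0585.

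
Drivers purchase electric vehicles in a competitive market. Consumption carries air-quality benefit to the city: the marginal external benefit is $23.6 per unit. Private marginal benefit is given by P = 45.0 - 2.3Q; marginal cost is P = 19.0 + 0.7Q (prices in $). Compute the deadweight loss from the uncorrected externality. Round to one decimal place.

DWL = $92.8

Market equilibrium (private): 19.0 + 0.7Q = 45.0 - 2.3Q → Q_m = 8.6667.
Social marginal benefit = demand + MEB = 68.6 - 2.3Q.
Set SMB = MC: 68.6 - 2.3Q = 19.0 + 0.7Q → Q* = 16.5333.
The welfare-loss triangle has base |Q_m − Q*| and height MEB(Q_m) (the vertical gap between SMB and MC is zero at Q* and MEB at Q_m).
DWL = ½ × 7.8666 × 23.6000 = 92.8259.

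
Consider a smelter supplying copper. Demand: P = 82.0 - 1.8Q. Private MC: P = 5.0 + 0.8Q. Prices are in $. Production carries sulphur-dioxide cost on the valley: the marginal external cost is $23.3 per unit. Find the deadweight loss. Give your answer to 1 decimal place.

DWL = $104.4

Market equilibrium (private): 5.0 + 0.8Q = 82.0 - 1.8Q → Q_m = 29.6154.
Social marginal cost = private MC + MEC = 28.3 + 0.8Q.
Set SMC = demand: 28.3 + 0.8Q = 82.0 - 1.8Q → Q* = 20.6538.
The loss is the area between SMC and demand from Q* to Q_m; with linear curves that's a triangle of height MEC(Q_m).
DWL = ½ × 8.9616 × 23.3000 = 104.4026.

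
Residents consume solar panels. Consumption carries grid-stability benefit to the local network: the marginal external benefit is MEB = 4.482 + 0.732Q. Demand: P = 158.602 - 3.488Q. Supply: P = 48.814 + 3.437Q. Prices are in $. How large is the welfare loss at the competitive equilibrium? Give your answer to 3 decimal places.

Market equilibrium (private): 48.814 + 3.437Q = 158.602 - 3.488Q → Q_m = 15.8539.
Social marginal benefit = demand + MEB = 163.084 - 2.756Q.
Set SMB = MC: 163.084 - 2.756Q = 48.814 + 3.437Q → Q* = 18.4515.
The loss is the area between SMB and MC from Q* to Q_m; with linear curves that's a triangle of height MEB(Q_m).
DWL = ½ × 2.5976 × 16.0870 = 20.8938.

DWL = $20.894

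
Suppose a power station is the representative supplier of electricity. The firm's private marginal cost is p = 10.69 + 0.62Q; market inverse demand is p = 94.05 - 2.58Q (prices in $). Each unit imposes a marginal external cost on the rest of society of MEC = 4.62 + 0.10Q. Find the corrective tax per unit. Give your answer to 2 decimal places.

tax = $7.01 per unit

Social marginal cost = private MC + MEC = 15.31 + 0.72Q.
Set SMC = demand: 15.31 + 0.72Q = 94.05 - 2.58Q → Q* = 23.8606.
The Pigouvian tax equals MEC at Q*: 4.62 + 0.10×23.8606 = 7.0061.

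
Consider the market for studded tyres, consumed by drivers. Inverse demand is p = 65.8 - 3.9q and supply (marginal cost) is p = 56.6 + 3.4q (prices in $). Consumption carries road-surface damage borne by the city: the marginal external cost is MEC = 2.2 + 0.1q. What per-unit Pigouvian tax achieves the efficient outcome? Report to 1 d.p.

tax = $2.3 per unit

Social marginal benefit = demand − MEC = 63.6 - 4.0q.
Set SMB = MC: 63.6 - 4.0q = 56.6 + 3.4q → q* = 0.9459.
The Pigouvian tax equals MEC at q*: 2.2 + 0.1×0.9459 = 2.2946.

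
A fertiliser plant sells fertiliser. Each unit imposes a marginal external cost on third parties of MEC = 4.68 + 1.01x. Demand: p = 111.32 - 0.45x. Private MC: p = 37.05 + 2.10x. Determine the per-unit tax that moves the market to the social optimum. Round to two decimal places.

tax = 24.42 per unit

Social marginal cost = private MC + MEC = 41.73 + 3.11x.
Set SMC = demand: 41.73 + 3.11x = 111.32 - 0.45x → x* = 19.5478.
The Pigouvian tax equals MEC at x*: 4.68 + 1.01×19.5478 = 24.4233.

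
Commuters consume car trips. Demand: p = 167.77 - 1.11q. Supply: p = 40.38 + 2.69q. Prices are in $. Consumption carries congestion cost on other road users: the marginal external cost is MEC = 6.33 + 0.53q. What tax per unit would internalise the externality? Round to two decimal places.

Social marginal benefit = demand − MEC = 161.44 - 1.64q.
Set SMB = MC: 161.44 - 1.64q = 40.38 + 2.69q → q* = 27.9584.
The Pigouvian tax equals MEC at q*: 6.33 + 0.53×27.9584 = 21.1480.

tax = $21.15 per unit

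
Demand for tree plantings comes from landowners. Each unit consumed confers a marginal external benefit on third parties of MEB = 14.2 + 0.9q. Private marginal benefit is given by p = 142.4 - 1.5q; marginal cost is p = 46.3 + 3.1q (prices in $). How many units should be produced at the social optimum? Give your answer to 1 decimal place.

Social marginal benefit = demand + MEB = 156.6 - 0.6q.
Set SMB = MC: 156.6 - 0.6q = 46.3 + 3.1q → q* = 29.8108.

q* = 29.8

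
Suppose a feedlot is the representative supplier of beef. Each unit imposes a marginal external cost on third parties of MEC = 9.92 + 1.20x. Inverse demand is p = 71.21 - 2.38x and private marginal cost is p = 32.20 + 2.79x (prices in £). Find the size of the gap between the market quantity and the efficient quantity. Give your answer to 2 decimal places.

2.98 units

Market equilibrium (private): 32.20 + 2.79x = 71.21 - 2.38x → x_m = 7.5455.
Social marginal cost = private MC + MEC = 42.12 + 3.99x.
Set SMC = demand: 42.12 + 3.99x = 71.21 - 2.38x → x* = 4.5667.
Gap = |7.5455 − 4.5667| = 2.9788.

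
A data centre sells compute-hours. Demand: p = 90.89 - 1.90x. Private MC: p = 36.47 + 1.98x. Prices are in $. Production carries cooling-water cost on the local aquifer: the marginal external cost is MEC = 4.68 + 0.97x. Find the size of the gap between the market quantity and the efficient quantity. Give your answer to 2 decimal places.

3.77 units

Market equilibrium (private): 36.47 + 1.98x = 90.89 - 1.90x → x_m = 14.0258.
Social marginal cost = private MC + MEC = 41.15 + 2.95x.
Set SMC = demand: 41.15 + 2.95x = 90.89 - 1.90x → x* = 10.2557.
Gap = |14.0258 − 10.2557| = 3.7701.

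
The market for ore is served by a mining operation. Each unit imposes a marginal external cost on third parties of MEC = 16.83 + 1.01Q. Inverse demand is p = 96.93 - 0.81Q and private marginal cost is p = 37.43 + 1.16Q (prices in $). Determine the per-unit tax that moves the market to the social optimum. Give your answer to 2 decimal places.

tax = $31.29 per unit

Social marginal cost = private MC + MEC = 54.26 + 2.17Q.
Set SMC = demand: 54.26 + 2.17Q = 96.93 - 0.81Q → Q* = 14.3188.
The Pigouvian tax equals MEC at Q*: 16.83 + 1.01×14.3188 = 31.2920.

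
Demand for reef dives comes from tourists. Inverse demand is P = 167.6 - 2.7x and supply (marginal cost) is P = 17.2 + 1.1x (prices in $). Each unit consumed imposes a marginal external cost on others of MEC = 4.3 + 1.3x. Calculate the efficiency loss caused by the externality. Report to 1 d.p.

Market equilibrium (private): 17.2 + 1.1x = 167.6 - 2.7x → x_m = 39.5789.
Social marginal benefit = demand − MEC = 163.3 - 4.0x.
Set SMB = MC: 163.3 - 4.0x = 17.2 + 1.1x → x* = 28.6471.
The loss is the area between SMB and MC from x* to x_m; with linear curves that's a triangle of height MEC(x_m).
DWL = ½ × 10.9318 × 55.7526 = 304.7381.

DWL = $304.7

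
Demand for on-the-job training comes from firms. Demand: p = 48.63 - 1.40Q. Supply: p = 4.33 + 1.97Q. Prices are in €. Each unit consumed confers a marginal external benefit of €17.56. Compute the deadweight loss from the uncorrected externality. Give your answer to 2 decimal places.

DWL = €45.75

Market equilibrium (private): 4.33 + 1.97Q = 48.63 - 1.40Q → Q_m = 13.1454.
Social marginal benefit = demand + MEB = 66.19 - 1.40Q.
Set SMB = MC: 66.19 - 1.40Q = 4.33 + 1.97Q → Q* = 18.3561.
Height of the DWL triangle at Q_m is SMB(Q_m) − MC(Q_m) = MEB(Q_m) = 17.5600.
DWL = ½ × 5.2107 × 17.5600 = 45.7499.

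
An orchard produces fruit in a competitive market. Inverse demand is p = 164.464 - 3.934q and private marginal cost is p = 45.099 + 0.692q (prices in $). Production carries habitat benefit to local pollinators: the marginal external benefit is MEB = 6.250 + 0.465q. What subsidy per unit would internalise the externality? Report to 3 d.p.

subsidy = $20.288 per unit

Social marginal cost = private MC − MEB = 38.849 + 0.227q.
Set SMC = demand: 38.849 + 0.227q = 164.464 - 3.934q → q* = 30.1887.
The Pigouvian subsidy equals MEB at q*: 6.250 + 0.465×30.1887 = 20.2877.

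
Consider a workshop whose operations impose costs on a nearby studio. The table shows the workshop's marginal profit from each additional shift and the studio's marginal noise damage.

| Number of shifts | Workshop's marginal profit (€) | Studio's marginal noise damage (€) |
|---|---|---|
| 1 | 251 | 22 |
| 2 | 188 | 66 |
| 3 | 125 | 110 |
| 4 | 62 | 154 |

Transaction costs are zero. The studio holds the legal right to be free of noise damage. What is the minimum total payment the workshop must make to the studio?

Efficient level: marginal profit ≥ marginal noise damage through level 3, so k* = 3.
With the studio holding the right, the workshop must at least compensate total damage at k*: 22 + 66 + 110 = 198.

€198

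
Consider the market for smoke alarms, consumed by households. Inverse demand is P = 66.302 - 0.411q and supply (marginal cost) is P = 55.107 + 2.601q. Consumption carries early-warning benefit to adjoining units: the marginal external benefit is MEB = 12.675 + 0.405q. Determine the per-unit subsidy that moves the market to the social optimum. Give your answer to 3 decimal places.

Social marginal benefit = demand + MEB = 78.977 - 0.006q.
Set SMB = MC: 78.977 - 0.006q = 55.107 + 2.601q → q* = 9.1561.
The Pigouvian subsidy equals MEB at q*: 12.675 + 0.405×9.1561 = 16.3832.

subsidy = 16.383 per unit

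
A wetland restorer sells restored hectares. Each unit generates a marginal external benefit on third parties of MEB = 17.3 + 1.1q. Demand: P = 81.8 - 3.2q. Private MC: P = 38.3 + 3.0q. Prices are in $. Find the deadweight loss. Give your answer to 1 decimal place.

DWL = $61.4

Market equilibrium (private): 38.3 + 3.0q = 81.8 - 3.2q → q_m = 7.0161.
Social marginal cost = private MC − MEB = 21.0 + 1.9q.
Set SMC = demand: 21.0 + 1.9q = 81.8 - 3.2q → q* = 11.9216.
The loss is the area between SMC and demand from q* to q_m; with linear curves that's a triangle of height MEB(q_m).
DWL = ½ × 4.9055 × 25.0177 = 61.3622.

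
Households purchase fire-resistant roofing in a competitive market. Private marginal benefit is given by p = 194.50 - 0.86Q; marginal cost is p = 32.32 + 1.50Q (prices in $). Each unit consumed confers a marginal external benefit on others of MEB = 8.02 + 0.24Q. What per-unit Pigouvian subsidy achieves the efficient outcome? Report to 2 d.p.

Social marginal benefit = demand + MEB = 202.52 - 0.62Q.
Set SMB = MC: 202.52 - 0.62Q = 32.32 + 1.50Q → Q* = 80.2830.
The Pigouvian subsidy equals MEB at Q*: 8.02 + 0.24×80.2830 = 27.2879.

subsidy = $27.29 per unit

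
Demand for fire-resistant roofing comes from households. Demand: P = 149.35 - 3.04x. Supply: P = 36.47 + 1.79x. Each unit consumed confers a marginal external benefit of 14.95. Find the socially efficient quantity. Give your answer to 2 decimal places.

Social marginal benefit = demand + MEB = 164.30 - 3.04x.
Set SMB = MC: 164.30 - 3.04x = 36.47 + 1.79x → x* = 26.4658.

x* = 26.47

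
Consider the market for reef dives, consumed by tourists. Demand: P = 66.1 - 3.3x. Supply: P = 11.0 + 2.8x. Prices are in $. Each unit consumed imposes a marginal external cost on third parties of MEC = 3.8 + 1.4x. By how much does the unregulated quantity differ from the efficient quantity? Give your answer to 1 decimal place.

2.2 units

Market equilibrium (private): 11.0 + 2.8x = 66.1 - 3.3x → x_m = 9.0328.
Social marginal benefit = demand − MEC = 62.3 - 4.7x.
Set SMB = MC: 62.3 - 4.7x = 11.0 + 2.8x → x* = 6.8400.
Gap = |9.0328 − 6.8400| = 2.1928.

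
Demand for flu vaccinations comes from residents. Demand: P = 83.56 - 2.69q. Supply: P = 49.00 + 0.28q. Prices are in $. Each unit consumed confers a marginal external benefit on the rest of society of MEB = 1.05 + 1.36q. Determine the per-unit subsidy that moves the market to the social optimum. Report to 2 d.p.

subsidy = $31.13 per unit

Social marginal benefit = demand + MEB = 84.61 - 1.33q.
Set SMB = MC: 84.61 - 1.33q = 49.00 + 0.28q → q* = 22.1180.
The Pigouvian subsidy equals MEB at q*: 1.05 + 1.36×22.1180 = 31.1305.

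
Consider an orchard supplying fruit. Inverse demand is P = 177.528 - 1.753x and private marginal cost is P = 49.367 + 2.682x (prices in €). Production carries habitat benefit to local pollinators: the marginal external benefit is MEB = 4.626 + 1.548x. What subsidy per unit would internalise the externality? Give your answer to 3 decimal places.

subsidy = €75.826 per unit

Social marginal cost = private MC − MEB = 44.741 + 1.134x.
Set SMC = demand: 44.741 + 1.134x = 177.528 - 1.753x → x* = 45.9948.
The Pigouvian subsidy equals MEB at x*: 4.626 + 1.548×45.9948 = 75.8260.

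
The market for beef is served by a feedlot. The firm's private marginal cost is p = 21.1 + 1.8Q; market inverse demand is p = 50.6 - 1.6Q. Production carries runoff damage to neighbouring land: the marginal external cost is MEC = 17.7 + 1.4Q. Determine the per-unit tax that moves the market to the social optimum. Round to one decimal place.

Social marginal cost = private MC + MEC = 38.8 + 3.2Q.
Set SMC = demand: 38.8 + 3.2Q = 50.6 - 1.6Q → Q* = 2.4583.
The Pigouvian tax equals MEC at Q*: 17.7 + 1.4×2.4583 = 21.1416.

tax = 21.1 per unit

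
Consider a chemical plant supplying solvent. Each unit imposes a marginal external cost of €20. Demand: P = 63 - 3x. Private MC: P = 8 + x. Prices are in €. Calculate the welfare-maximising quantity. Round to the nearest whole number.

Social marginal cost = private MC + MEC = 28 + x.
Set SMC = demand: 28 + x = 63 - 3x → x* = 8.7500.

x* = 9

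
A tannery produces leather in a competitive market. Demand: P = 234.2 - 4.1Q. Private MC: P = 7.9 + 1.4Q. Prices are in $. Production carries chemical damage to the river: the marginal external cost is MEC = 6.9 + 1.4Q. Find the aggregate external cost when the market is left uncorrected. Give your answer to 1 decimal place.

Market equilibrium (private): 7.9 + 1.4Q = 234.2 - 4.1Q → Q_m = 41.1455.
Total external cost = ∫₀^{Q_m} (6.9 + 1.4Q) dQ = 6.9×41.1455 + ½×1.4×41.1455² = 1468.9705.

$1469.0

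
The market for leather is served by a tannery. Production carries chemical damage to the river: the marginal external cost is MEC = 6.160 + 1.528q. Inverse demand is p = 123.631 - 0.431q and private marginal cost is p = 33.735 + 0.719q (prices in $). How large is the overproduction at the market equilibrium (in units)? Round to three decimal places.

Market equilibrium (private): 33.735 + 0.719q = 123.631 - 0.431q → q_m = 78.1704.
Social marginal cost = private MC + MEC = 39.895 + 2.247q.
Set SMC = demand: 39.895 + 2.247q = 123.631 - 0.431q → q* = 31.2681.
Gap = |78.1704 − 31.2681| = 46.9023.

46.902 units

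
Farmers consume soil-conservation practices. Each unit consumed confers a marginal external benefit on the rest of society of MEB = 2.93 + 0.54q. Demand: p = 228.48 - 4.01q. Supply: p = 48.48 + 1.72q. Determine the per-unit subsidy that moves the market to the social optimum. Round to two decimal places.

subsidy = 21.96 per unit

Social marginal benefit = demand + MEB = 231.41 - 3.47q.
Set SMB = MC: 231.41 - 3.47q = 48.48 + 1.72q → q* = 35.2466.
The Pigouvian subsidy equals MEB at q*: 2.93 + 0.54×35.2466 = 21.9632.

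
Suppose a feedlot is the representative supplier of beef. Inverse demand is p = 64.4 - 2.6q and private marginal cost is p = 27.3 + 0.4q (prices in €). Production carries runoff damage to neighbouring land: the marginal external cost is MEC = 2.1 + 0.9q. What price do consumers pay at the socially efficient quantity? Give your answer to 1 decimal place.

P = €41.1

Social marginal cost = private MC + MEC = 29.4 + 1.3q.
Set SMC = demand: 29.4 + 1.3q = 64.4 - 2.6q → q* = 8.9744.
Consumer price on the demand curve at q*: 64.4 − 2.6×8.9744 = 41.0666.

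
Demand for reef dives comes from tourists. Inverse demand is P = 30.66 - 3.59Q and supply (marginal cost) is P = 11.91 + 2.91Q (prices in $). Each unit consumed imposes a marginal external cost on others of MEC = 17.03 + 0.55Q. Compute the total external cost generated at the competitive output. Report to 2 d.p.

Market equilibrium (private): 11.91 + 2.91Q = 30.66 - 3.59Q → Q_m = 2.8846.
Total external cost = ∫₀^{Q_m} (17.03 + 0.55Q) dQ = 17.03×2.8846 + ½×0.55×2.8846² = 51.4130.

$51.41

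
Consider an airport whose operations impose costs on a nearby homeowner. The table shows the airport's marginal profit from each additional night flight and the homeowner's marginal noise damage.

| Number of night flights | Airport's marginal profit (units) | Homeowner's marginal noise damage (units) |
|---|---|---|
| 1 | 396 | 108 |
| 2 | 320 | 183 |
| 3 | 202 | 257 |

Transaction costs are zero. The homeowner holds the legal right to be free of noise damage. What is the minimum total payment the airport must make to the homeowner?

291

Efficient level: marginal profit ≥ marginal noise damage through level 2, so k* = 2.
With the homeowner holding the right, the airport must at least compensate total damage at k*: 108 + 183 = 291.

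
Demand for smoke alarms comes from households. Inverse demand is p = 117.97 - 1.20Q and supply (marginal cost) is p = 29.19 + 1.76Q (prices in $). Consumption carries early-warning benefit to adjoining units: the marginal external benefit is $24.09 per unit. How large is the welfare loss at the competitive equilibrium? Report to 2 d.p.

Market equilibrium (private): 29.19 + 1.76Q = 117.97 - 1.20Q → Q_m = 29.9932.
Social marginal benefit = demand + MEB = 142.06 - 1.20Q.
Set SMB = MC: 142.06 - 1.20Q = 29.19 + 1.76Q → Q* = 38.1318.
Height of the DWL triangle at Q_m is SMB(Q_m) − MC(Q_m) = MEB(Q_m) = 24.0900.
DWL = ½ × 8.1386 × 24.0900 = 98.0294.

DWL = $98.03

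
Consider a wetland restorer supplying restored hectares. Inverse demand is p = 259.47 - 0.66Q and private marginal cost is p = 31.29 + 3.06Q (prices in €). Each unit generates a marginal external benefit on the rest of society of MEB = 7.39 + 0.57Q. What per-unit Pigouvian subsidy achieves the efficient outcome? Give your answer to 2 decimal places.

subsidy = €50.02 per unit

Social marginal cost = private MC − MEB = 23.90 + 2.49Q.
Set SMC = demand: 23.90 + 2.49Q = 259.47 - 0.66Q → Q* = 74.7841.
The Pigouvian subsidy equals MEB at Q*: 7.39 + 0.57×74.7841 = 50.0169.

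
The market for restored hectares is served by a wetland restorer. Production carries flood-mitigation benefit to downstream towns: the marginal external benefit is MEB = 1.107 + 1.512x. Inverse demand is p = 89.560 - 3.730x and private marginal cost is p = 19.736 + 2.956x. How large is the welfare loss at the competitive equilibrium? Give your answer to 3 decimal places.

DWL = 27.592

Market equilibrium (private): 19.736 + 2.956x = 89.560 - 3.730x → x_m = 10.4433.
Social marginal cost = private MC − MEB = 18.629 + 1.444x.
Set SMC = demand: 18.629 + 1.444x = 89.560 - 3.730x → x* = 13.7091.
The loss is the area between SMC and demand from x* to x_m; with linear curves that's a triangle of height MEB(x_m).
DWL = ½ × 3.2658 × 16.8973 = 27.5916.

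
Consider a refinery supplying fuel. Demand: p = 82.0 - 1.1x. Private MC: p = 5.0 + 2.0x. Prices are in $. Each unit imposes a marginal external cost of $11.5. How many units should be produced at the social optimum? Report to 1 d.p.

Social marginal cost = private MC + MEC = 16.5 + 2.0x.
Set SMC = demand: 16.5 + 2.0x = 82.0 - 1.1x → x* = 21.1290.

x* = 21.1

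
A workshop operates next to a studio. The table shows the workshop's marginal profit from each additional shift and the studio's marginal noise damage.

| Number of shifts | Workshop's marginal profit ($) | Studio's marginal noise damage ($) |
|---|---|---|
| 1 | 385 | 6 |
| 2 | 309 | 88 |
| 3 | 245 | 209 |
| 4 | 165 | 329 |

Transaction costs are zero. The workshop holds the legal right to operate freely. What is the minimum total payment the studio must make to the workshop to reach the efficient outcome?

Left alone the workshop would choose level 4 (marginal profit stays positive).
Efficient level: k* = 3 (marginal profit ≥ marginal noise damage through 3).
The studio must at least cover the workshop's forgone profit from cutting 4→3: 165 = 165.

$165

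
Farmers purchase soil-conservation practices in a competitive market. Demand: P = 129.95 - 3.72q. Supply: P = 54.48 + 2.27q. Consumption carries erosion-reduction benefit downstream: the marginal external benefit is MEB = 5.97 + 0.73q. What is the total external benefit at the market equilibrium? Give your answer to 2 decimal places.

133.16

Market equilibrium (private): 54.48 + 2.27q = 129.95 - 3.72q → q_m = 12.5993.
Total external benefit = ∫₀^{q_m} (5.97 + 0.73q) dq = 5.97×12.5993 + ½×0.73×12.5993² = 133.1588.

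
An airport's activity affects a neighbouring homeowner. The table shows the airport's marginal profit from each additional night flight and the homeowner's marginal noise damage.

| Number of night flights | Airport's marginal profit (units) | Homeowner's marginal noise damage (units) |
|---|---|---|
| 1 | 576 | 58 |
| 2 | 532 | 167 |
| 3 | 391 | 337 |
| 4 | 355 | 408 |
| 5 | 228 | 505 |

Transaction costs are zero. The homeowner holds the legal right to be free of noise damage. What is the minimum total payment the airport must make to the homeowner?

562

Efficient level: marginal profit ≥ marginal noise damage through level 3, so k* = 3.
With the homeowner holding the right, the airport must at least compensate total damage at k*: 58 + 167 + 337 = 562.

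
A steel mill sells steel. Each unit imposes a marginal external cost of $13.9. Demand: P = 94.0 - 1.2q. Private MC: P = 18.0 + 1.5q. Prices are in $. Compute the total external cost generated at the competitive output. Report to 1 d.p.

Market equilibrium (private): 18.0 + 1.5q = 94.0 - 1.2q → q_m = 28.1481.
Total external cost = MEC × q_m = 13.9 × 28.1481 = 391.2586.

$391.3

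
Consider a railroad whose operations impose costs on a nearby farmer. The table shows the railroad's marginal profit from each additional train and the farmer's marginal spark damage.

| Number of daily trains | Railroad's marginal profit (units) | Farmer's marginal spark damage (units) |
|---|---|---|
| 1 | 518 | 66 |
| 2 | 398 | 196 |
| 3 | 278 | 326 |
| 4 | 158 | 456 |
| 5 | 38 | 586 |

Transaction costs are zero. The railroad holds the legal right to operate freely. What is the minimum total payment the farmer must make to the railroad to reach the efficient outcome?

474

Left alone the railroad would choose level 5 (marginal profit stays positive).
Efficient level: k* = 2 (marginal profit ≥ marginal spark damage through 2).
The farmer must at least cover the railroad's forgone profit from cutting 5→2: 278 + 158 + 38 = 474.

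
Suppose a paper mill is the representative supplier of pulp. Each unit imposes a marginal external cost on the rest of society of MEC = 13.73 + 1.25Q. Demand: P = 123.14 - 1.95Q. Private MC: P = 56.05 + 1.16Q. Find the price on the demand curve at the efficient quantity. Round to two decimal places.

P = 99.27

Social marginal cost = private MC + MEC = 69.78 + 2.41Q.
Set SMC = demand: 69.78 + 2.41Q = 123.14 - 1.95Q → Q* = 12.2385.
Consumer price on the demand curve at Q*: 123.14 − 1.95×12.2385 = 99.2749.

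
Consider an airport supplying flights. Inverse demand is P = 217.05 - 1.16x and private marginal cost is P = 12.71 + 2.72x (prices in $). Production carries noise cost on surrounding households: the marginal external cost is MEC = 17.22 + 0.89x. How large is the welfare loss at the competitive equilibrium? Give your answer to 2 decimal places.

DWL = $430.58

Market equilibrium (private): 12.71 + 2.72x = 217.05 - 1.16x → x_m = 52.6649.
Social marginal cost = private MC + MEC = 29.93 + 3.61x.
Set SMC = demand: 29.93 + 3.61x = 217.05 - 1.16x → x* = 39.2285.
The welfare-loss triangle has base |x_m − x*| and height MEC(x_m) (the vertical gap between SMC and demand is zero at x* and MEC at x_m).
DWL = ½ × 13.4364 × 64.0918 = 430.5815.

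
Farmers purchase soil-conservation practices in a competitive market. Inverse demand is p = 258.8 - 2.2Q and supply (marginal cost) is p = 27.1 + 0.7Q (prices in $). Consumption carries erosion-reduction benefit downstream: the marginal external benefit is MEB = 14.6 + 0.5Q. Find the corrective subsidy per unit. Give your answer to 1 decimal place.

subsidy = $65.9 per unit

Social marginal benefit = demand + MEB = 273.4 - 1.7Q.
Set SMB = MC: 273.4 - 1.7Q = 27.1 + 0.7Q → Q* = 102.6250.
The Pigouvian subsidy equals MEB at Q*: 14.6 + 0.5×102.6250 = 65.9125.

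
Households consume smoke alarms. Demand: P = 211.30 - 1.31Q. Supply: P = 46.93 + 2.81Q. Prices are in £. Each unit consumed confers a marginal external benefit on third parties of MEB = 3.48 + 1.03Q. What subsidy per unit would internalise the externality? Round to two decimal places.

subsidy = £59.43 per unit

Social marginal benefit = demand + MEB = 214.78 - 0.28Q.
Set SMB = MC: 214.78 - 0.28Q = 46.93 + 2.81Q → Q* = 54.3204.
The Pigouvian subsidy equals MEB at Q*: 3.48 + 1.03×54.3204 = 59.4300.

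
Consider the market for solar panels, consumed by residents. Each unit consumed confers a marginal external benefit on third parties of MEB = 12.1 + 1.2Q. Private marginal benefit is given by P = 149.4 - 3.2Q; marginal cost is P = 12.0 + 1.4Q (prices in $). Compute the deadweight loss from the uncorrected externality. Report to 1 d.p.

DWL = $338.0

Market equilibrium (private): 12.0 + 1.4Q = 149.4 - 3.2Q → Q_m = 29.8696.
Social marginal benefit = demand + MEB = 161.5 - 2.0Q.
Set SMB = MC: 161.5 - 2.0Q = 12.0 + 1.4Q → Q* = 43.9706.
Between Q* and Q_m the wedge SMB − MC runs linearly from 0 to MEB(Q_m), so the loss is a triangle.
DWL = ½ × 14.1010 × 47.9435 = 338.0256.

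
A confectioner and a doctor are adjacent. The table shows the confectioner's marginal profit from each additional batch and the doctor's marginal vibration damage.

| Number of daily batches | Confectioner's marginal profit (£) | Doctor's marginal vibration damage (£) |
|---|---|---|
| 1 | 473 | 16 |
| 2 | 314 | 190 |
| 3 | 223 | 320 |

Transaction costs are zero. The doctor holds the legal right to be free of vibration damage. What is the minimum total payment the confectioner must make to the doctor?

£206

Efficient level: marginal profit ≥ marginal vibration damage through level 2, so k* = 2.
With the doctor holding the right, the confectioner must at least compensate total damage at k*: 16 + 190 = 206.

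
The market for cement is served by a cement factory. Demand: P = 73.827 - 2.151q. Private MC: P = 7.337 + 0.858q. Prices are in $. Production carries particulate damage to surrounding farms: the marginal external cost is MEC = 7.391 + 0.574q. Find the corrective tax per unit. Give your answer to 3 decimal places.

tax = $16.859 per unit

Social marginal cost = private MC + MEC = 14.728 + 1.432q.
Set SMC = demand: 14.728 + 1.432q = 73.827 - 2.151q → q* = 16.4943.
The Pigouvian tax equals MEC at q*: 7.391 + 0.574×16.4943 = 16.8587.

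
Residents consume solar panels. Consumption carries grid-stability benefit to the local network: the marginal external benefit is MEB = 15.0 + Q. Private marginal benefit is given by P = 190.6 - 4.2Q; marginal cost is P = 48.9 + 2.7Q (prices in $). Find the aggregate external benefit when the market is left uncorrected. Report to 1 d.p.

Market equilibrium (private): 48.9 + 2.7Q = 190.6 - 4.2Q → Q_m = 20.5362.
Total external benefit = ∫₀^{Q_m} (15.0 + 1.0Q) dQ = 15.0×20.5362 + ½×1.0×20.5362² = 518.9108.

$518.9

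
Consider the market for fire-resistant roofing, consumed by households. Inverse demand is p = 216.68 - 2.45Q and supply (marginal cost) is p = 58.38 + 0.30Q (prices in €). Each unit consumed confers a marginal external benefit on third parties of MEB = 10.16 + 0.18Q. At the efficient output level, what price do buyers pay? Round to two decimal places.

P = €56.09

Social marginal benefit = demand + MEB = 226.84 - 2.27Q.
Set SMB = MC: 226.84 - 2.27Q = 58.38 + 0.30Q → Q* = 65.5486.
Consumer price on the demand curve at Q*: 216.68 − 2.45×65.5486 = 56.0859.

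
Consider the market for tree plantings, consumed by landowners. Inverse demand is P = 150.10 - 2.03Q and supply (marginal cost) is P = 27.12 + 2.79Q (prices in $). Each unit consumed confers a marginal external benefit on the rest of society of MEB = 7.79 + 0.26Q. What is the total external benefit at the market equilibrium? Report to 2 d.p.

Market equilibrium (private): 27.12 + 2.79Q = 150.10 - 2.03Q → Q_m = 25.5145.
Total external benefit = ∫₀^{Q_m} (7.79 + 0.26Q) dQ = 7.79×25.5145 + ½×0.26×25.5145² = 283.3866.

$283.39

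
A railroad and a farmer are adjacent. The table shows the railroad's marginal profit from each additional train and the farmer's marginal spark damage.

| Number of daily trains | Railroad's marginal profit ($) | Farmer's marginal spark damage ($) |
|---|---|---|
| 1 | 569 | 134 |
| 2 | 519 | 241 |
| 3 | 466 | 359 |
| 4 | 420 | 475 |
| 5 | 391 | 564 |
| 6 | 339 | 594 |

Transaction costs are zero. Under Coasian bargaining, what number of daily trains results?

Bargaining reaches the level where marginal profit last exceeds marginal spark damage.
That holds through level 3 (466 ≥ 359) but not at 4 (420 < 475).

3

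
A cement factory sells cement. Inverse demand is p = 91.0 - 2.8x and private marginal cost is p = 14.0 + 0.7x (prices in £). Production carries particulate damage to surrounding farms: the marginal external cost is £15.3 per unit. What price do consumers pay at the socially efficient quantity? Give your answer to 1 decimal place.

P = £41.6

Social marginal cost = private MC + MEC = 29.3 + 0.7x.
Set SMC = demand: 29.3 + 0.7x = 91.0 - 2.8x → x* = 17.6286.
Consumer price on the demand curve at x*: 91.0 − 2.8×17.6286 = 41.6399.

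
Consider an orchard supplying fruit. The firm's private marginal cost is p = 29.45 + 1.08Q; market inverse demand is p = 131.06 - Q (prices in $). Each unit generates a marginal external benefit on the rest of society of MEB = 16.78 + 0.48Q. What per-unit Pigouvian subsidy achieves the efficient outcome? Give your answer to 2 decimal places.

Social marginal cost = private MC − MEB = 12.67 + 0.60Q.
Set SMC = demand: 12.67 + 0.60Q = 131.06 - Q → Q* = 73.9938.
The Pigouvian subsidy equals MEB at Q*: 16.78 + 0.48×73.9938 = 52.2970.

subsidy = $52.30 per unit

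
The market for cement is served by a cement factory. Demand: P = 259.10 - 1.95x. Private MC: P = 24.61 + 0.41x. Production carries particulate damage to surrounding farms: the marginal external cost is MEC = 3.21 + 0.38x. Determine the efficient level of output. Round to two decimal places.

Social marginal cost = private MC + MEC = 27.82 + 0.79x.
Set SMC = demand: 27.82 + 0.79x = 259.10 - 1.95x → x* = 84.4088.

x* = 84.41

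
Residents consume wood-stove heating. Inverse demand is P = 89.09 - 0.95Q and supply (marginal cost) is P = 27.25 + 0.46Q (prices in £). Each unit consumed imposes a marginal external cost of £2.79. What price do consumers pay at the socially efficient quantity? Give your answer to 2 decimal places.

P = £49.30

Social marginal benefit = demand − MEC = 86.30 - 0.95Q.
Set SMB = MC: 86.30 - 0.95Q = 27.25 + 0.46Q → Q* = 41.8794.
Consumer price on the demand curve at Q*: 89.09 − 0.95×41.8794 = 49.3046.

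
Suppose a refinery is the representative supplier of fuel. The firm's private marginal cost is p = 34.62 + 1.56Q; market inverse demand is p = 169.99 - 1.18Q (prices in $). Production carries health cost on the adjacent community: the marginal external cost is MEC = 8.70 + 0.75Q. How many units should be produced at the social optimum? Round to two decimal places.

Social marginal cost = private MC + MEC = 43.32 + 2.31Q.
Set SMC = demand: 43.32 + 2.31Q = 169.99 - 1.18Q → Q* = 36.2951.

Q* = 36.30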